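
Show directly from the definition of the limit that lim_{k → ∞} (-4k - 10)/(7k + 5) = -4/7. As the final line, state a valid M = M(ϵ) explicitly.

M = (50/49)/ϵ

Let ϵ > 0. For k ≥ 1, |(-4k - 10)/(7k + 5) + 4/7| = |-50|/(7(7k + 5)) = 50/(7(7k + 5)).
Since 7k + 5 ≥ 7k for k ≥ 1, this is ≤ 50/(7·7k) = (50/49)/k.
So |(-4k - 10)/(7k + 5) + 4/7| < ϵ whenever k > (50/49)/ϵ.
Take M = (50/49)/ϵ. If k > M then |(-4k - 10)/(7k + 5) + 4/7| ≤ (50/49)/k < ϵ.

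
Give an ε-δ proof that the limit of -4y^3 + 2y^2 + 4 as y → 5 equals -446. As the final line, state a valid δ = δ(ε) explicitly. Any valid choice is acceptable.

Fix ε > 0. We want δ > 0 such that 0 < |y − 5| < δ implies |(-4y^3 + 2y^2 + 4) + 446| < ε.
(-4y^3 + 2y^2 + 4) + 446 = -4y^3 + 2y^2 + 450 = (y − 5)(-4y^2 - 18y - 90).
So |(-4y^3 + 2y^2 + 4) + 446| = |y − 5|·|-4y^2 - 18y - 90|.
Assume first that |y − 5| < 2, so |y| < 7. Then |-4y^2 - 18y - 90| ≤ 4·7^2 + 18·7 + 90 = 412.
Hence |(-4y^3 + 2y^2 + 4) + 446| ≤ 412|y − 5| < ε provided |y − 5| < ε/412.
Choosing δ = min(2, ε/412) ensures both conditions, hence |(-4y^3 + 2y^2 + 4) + 446| < ε.

δ = min(2, ε/412)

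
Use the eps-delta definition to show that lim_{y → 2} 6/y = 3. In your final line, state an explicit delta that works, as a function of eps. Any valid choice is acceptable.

delta = min(1, (1/3)eps)

Let eps > 0 be given. We seek delta > 0 such that 0 < |y − 2| < delta implies |6/y − 3| < eps.
|6/y − 3| = 6·|2 − y|/(2·|y|) = 6|y − 2|/(2|y|).
Require delta ≤ 1 so that |y| > 2 − 1 = 1, hence 2|y| > 2.
Then |6/y − 3| < 6|y − 2|/2, which is < eps when |y − 2| < (1/3)eps.
Take delta = min(1, (1/3)eps). Then 0 < |y − 2| < delta gives both |y − 2| < 1 and |y − 2| < (1/3)eps, so |6/y − 3| < eps.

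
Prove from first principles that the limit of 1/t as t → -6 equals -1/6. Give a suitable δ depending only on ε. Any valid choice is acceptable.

Fix ε > 0. We seek δ > 0 such that 0 < |t + 6| < δ implies |1/t + 1/6| < ε.
|1/t + 1/6| = |-6 − t|/(6·|t|) = |t + 6|/(6|t|).
Require δ ≤ 3 so that |t| > 6 − 3 = 3, hence 6|t| > 18.
Then |1/t + 1/6| < |t + 6|/18, which is < ε when |t + 6| < 18ε.
Take δ = min(3, 18ε). Then 0 < |t + 6| < δ gives both |t + 6| < 3 and |t + 6| < 18ε, so |1/t + 1/6| < ε.

δ = min(3, 18ε)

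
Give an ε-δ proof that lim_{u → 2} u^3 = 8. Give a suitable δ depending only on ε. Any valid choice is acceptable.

Let ε > 0. We seek δ > 0 with 0 < |u − 2| < δ ⇒ |u^3 − 8| < ε.
Factor: u^3 − 8 = (u − 2)(u^2 + 2u + 4), so |u^3 − 8| = |u − 2|·|u^2 + 2u + 4|.
Restrict δ ≤ 2. Then |u − 2| < 2 gives |u| < 4, so by the triangle inequality |u^2 + 2u + 4| ≤ 4^2 + 2·4 + 4 = 28.
Hence |u^3 − 8| ≤ 28|u − 2|, which is < ε once |u − 2| < ε/28.
Take δ = min(2, ε/28). If 0 < |u − 2| < δ then both bounds hold and |u^3 − 8| ≤ 28|u − 2| < 28·(ε/28) = ε.

δ = min(2, ε/28)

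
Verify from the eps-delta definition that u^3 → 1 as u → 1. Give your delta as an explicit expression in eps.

Fix eps > 0. We seek delta > 0 with 0 < |u − 1| < delta ⇒ |u^3 − 1| < eps.
Factor: u^3 − 1 = (u − 1)(u^2 + u + 1), so |u^3 − 1| = |u − 1|·|u^2 + u + 1|.
Restrict delta ≤ 2. Then |u − 1| < 2 gives |u| < 3, so by the triangle inequality |u^2 + u + 1| ≤ 3^2 + 3 + 1 = 13.
Hence |u^3 − 1| ≤ 13|u − 1|, which is < eps once |u − 1| < eps/13.
Take delta = min(2, eps/13). If 0 < |u − 1| < delta then both bounds hold and |u^3 − 1| ≤ 13|u − 1| < 13·(eps/13) = eps.

delta = min(2, eps/13)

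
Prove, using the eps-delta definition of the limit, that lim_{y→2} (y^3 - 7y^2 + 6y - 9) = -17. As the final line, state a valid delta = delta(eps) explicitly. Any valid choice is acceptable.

Let eps > 0. We want delta > 0 such that 0 < |y − 2| < delta implies |(y^3 - 7y^2 + 6y - 9) + 17| < eps.
(y^3 - 7y^2 + 6y - 9) + 17 = y^3 - 7y^2 + 6y + 8 = (y − 2)(y^2 - 5y - 4).
So |(y^3 - 7y^2 + 6y - 9) + 17| = |y − 2|·|y^2 - 5y - 4|.
Assume first that |y − 2| < 1, so |y| < 3. Then |y^2 - 5y - 4| ≤ 3^2 + 5·3 + 4 = 28.
Hence |(y^3 - 7y^2 + 6y - 9) + 17| ≤ 28|y − 2| < eps provided |y − 2| < eps/28.
Choosing delta = min(1, eps/28) ensures both conditions, hence |(y^3 - 7y^2 + 6y - 9) + 17| < eps.

delta = min(1, eps/28)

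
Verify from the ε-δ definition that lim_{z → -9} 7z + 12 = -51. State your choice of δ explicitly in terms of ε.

Let ε > 0 be given. We need δ > 0 so that 0 < |z + 9| < δ implies |(7z + 12) + 51| < ε.
Since (7z + 12) + 51 = 7(z + 9), we have |(7z + 12) + 51| = 7|z + 9|.
So 7|z + 9| < ε exactly when |z + 9| < ε/7.
Take δ = ε/7. If 0 < |z + 9| < δ then |(7z + 12) + 51| = 7|z + 9| < 7·(ε/7) = ε.

δ = ε/7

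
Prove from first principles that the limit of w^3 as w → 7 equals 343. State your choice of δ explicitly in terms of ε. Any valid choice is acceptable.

δ = min(2, ε/193)

Suppose ε > 0. We seek δ > 0 with 0 < |w − 7| < δ ⇒ |w^3 − 343| < ε.
Factor: w^3 − 343 = (w − 7)(w^2 + 7w + 49), so |w^3 − 343| = |w − 7|·|w^2 + 7w + 49|.
Restrict δ ≤ 2. Then |w − 7| < 2 gives |w| < 9, so by the triangle inequality |w^2 + 7w + 49| ≤ 9^2 + 7·9 + 49 = 193.
Hence |w^3 − 343| ≤ 193|w − 7|, which is < ε once |w − 7| < ε/193.
Take δ = min(2, ε/193). If 0 < |w − 7| < δ then both bounds hold and |w^3 − 343| ≤ 193|w − 7| < 193·(ε/193) = ε.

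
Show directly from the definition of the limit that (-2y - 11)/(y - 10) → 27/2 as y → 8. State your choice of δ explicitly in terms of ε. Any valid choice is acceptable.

δ = min(1, (2/31)ε)

Fix ε > 0. We want δ > 0 with 0 < |y − 8| < δ ⇒ |(-2y - 11)/(y - 10) − (27/2)| < ε.
Combining over a common denominator, (-2y - 11)/(y - 10) − (27/2) = [(-2y - 11)·(-2) − (-27)·(y - 10)] / [(-2)·(y - 10)] = 31(y − 8) / ((-2)(y - 10)).
So |(-2y - 11)/(y - 10) − (27/2)| = 31|y − 8| / (2·|y − 10|).
Restrict δ ≤ 1. Then |y − 8| < 1 gives |y − 10| = |(y − 8) + (-2)| ≥ 2 − 1 = 1.
Hence |(-2y - 11)/(y - 10) − (27/2)| < 31|y − 8|/(2·1) = (31/2)|y − 8|, which is < ε once |y − 8| < (2/31)ε.
Take δ = min(1, (2/31)ε). Then 0 < |y − 8| < δ forces both bounds, so |(-2y - 11)/(y - 10) − (27/2)| < ε.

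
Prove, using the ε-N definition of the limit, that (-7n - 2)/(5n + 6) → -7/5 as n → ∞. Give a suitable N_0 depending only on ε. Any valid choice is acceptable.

Let ε > 0. For n ≥ 1, |(-7n - 2)/(5n + 6) + 7/5| = |32|/(5(5n + 6)) = 32/(5(5n + 6)).
Since 5n + 6 ≥ 5n for n ≥ 1, this is ≤ 32/(5·5n) = (32/25)/n.
So |(-7n - 2)/(5n + 6) + 7/5| < ε whenever n > (32/25)/ε.
Take N_0 = (32/25)/ε. If n > N_0 then |(-7n - 2)/(5n + 6) + 7/5| ≤ (32/25)/n < ε.

N_0 = (32/25)/ε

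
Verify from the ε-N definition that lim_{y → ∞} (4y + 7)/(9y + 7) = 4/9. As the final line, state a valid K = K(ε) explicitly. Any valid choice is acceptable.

Suppose ε > 0. We seek K > 0 such that y > K implies |(4y + 7)/(9y + 7) − (4/9)| < ε.
(4y + 7)/(9y + 7) − (4/9) = (9(4y + 7) − 4(9y + 7)) / (9(9y + 7)) = 35/(9(9y + 7)).
For y > 0 we have 9y + 7 > 9y, so |(4y + 7)/(9y + 7) − (4/9)| = 35/(9(9y + 7)) < 35/(9·9y) = (35/81)/y.
Thus |(4y + 7)/(9y + 7) − (4/9)| < ε whenever y > (35/81)/ε.
Take K = (35/81)/ε. If y > K then |(4y + 7)/(9y + 7) − (4/9)| < (35/81)/y < ε.

K = (35/81)/ε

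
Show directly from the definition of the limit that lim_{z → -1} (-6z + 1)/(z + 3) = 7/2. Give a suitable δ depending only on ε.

δ = min(1, (2/19)ε)

Let ε > 0 be given. We want δ > 0 with 0 < |z + 1| < δ ⇒ |(-6z + 1)/(z + 3) − (7/2)| < ε.
Combining over a common denominator, (-6z + 1)/(z + 3) − (7/2) = [(-6z + 1)·2 − 7·(z + 3)] / [2·(z + 3)] = -19(z + 1) / (2(z + 3)).
So |(-6z + 1)/(z + 3) − (7/2)| = 19|z + 1| / (2·|z + 3|).
Restrict δ ≤ 1. Then |z + 1| < 1 gives |z + 3| = |(z + 1) + 2| ≥ 2 − 1 = 1.
Hence |(-6z + 1)/(z + 3) − (7/2)| < 19|z + 1|/(2·1) = (19/2)|z + 1|, which is < ε once |z + 1| < (2/19)ε.
Take δ = min(1, (2/19)ε). Then 0 < |z + 1| < δ forces both bounds, so |(-6z + 1)/(z + 3) − (7/2)| < ε.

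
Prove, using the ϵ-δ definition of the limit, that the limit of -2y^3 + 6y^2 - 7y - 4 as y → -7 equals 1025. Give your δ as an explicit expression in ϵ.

δ = min(2, ϵ/489)

Let ϵ > 0 be given. We want δ > 0 such that 0 < |y + 7| < δ implies |(-2y^3 + 6y^2 - 7y - 4) − 1025| < ϵ.
(-2y^3 + 6y^2 - 7y - 4) − 1025 = -2y^3 + 6y^2 - 7y - 1029 = (y + 7)(-2y^2 + 20y - 147).
So |(-2y^3 + 6y^2 - 7y - 4) − 1025| = |y + 7|·|-2y^2 + 20y - 147|.
Require δ ≤ 2. Then |y + 7| < 2 gives |y| < 9, and by the triangle inequality |-2y^2 + 20y - 147| ≤ 2·9^2 + 20·9 + 147 = 489.
Hence |(-2y^3 + 6y^2 - 7y - 4) − 1025| ≤ 489|y + 7| < ϵ provided |y + 7| < ϵ/489.
Choosing δ = min(2, ϵ/489) ensures both conditions, hence |(-2y^3 + 6y^2 - 7y - 4) − 1025| < ϵ.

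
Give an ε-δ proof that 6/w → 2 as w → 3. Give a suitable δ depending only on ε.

δ = min(3/2, (3/4)ε)

Let ε > 0. We seek δ > 0 such that 0 < |w − 3| < δ implies |6/w − 2| < ε.
|6/w − 2| = 6·|3 − w|/(3·|w|) = 6|w − 3|/(3|w|).
Restrict δ ≤ 3/2. Then |w − 3| < 3/2 gives |w| > 3/2, so 3|w| > 9/2.
Then |6/w − 2| < 6|w − 3|/(9/2), which is < ε when |w − 3| < (3/4)ε.
Take δ = min(3/2, (3/4)ε). Then 0 < |w − 3| < δ gives both |w − 3| < 3/2 and |w − 3| < (3/4)ε, so |6/w − 2| < ε.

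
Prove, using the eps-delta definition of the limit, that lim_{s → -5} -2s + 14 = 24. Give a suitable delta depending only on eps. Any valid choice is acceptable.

delta = eps/2

Suppose eps > 0. We need delta > 0 so that 0 < |s + 5| < delta implies |(-2s + 14) − 24| < eps.
Since (-2s + 14) − 24 = -2(s + 5), we have |(-2s + 14) − 24| = 2|s + 5|.
Thus it suffices that |s + 5| < eps/2.
Take delta = eps/2. If 0 < |s + 5| < delta then |(-2s + 14) − 24| = 2|s + 5| < 2·(eps/2) = eps.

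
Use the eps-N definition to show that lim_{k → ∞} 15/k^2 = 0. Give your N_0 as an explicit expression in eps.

Fix eps > 0. For k ≥ 1, |15/k^2 − 0| = 15/k^2.
15/k^2 < eps ⇔ k^2 > 15/eps ⇔ k > (15/eps)^{1/2}.
Take N_0 = (15/eps)^{1/2}. Then k > N_0 implies 15/k^2 < eps.

N_0 = (15/eps)^{1/2}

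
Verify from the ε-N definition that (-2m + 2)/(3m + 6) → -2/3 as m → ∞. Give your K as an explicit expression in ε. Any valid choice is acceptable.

K = 2/ε

Fix ε > 0. For m ≥ 1, |(-2m + 2)/(3m + 6) + 2/3| = |18|/(3(3m + 6)) = 18/(3(3m + 6)).
Since 3m + 6 ≥ 3m for m ≥ 1, this is ≤ 18/(3·3m) = 2/m.
So |(-2m + 2)/(3m + 6) + 2/3| < ε whenever m > 2/ε.
Take K = 2/ε. If m > K then |(-2m + 2)/(3m + 6) + 2/3| ≤ 2/m < ε.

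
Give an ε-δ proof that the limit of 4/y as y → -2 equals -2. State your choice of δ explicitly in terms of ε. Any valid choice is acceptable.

Let ε > 0. We seek δ > 0 such that 0 < |y + 2| < δ implies |4/y + 2| < ε.
|4/y + 2| = 4·|-2 − y|/(2·|y|) = 4|y + 2|/(2|y|).
Restrict δ ≤ 1. Then |y + 2| < 1 gives |y| > 1, so 2|y| > 2.
Then |4/y + 2| < 4|y + 2|/2, which is < ε when |y + 2| < (1/2)ε.
Take δ = min(1, (1/2)ε). Then 0 < |y + 2| < δ gives both |y + 2| < 1 and |y + 2| < (1/2)ε, so |4/y + 2| < ε.

δ = min(1, (1/2)ε)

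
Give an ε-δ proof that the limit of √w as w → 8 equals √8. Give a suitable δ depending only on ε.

δ = min(8, √8·ε)

Fix ε > 0. We want δ > 0 such that 0 < |w − 8| < δ implies |√w − √8| < ε.
Rationalise: √w − √8 = (w − 8)/(√w + √8), so |√w − √8| = |w − 8|/(√w + √8).
Restrict δ ≤ 8 so that |w − 8| < 8 forces w > 0, and then √w + √8 > √8.
Hence |√w − √8| < |w − 8|/√8, which is < ε once |w − 8| < √8·ε.
Take δ = min(8, √8·ε). If 0 < |w − 8| < δ then w > 0 and |√w − √8| < |w − 8|/√8 < ε.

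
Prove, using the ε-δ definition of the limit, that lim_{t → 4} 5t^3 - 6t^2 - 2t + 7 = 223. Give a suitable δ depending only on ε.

δ = min(1, ε/249)

Suppose ε > 0. We want δ > 0 such that 0 < |t − 4| < δ implies |(5t^3 - 6t^2 - 2t + 7) − 223| < ε.
(5t^3 - 6t^2 - 2t + 7) − 223 = 5t^3 - 6t^2 - 2t - 216 = (t − 4)(5t^2 + 14t + 54).
So |(5t^3 - 6t^2 - 2t + 7) − 223| = |t − 4|·|5t^2 + 14t + 54|.
Require δ ≤ 1. Then |t − 4| < 1 gives |t| < 5, and by the triangle inequality |5t^2 + 14t + 54| ≤ 5·5^2 + 14·5 + 54 = 249.
Hence |(5t^3 - 6t^2 - 2t + 7) − 223| ≤ 249|t − 4| < ε provided |t − 4| < ε/249.
Choosing δ = min(1, ε/249) ensures both conditions, hence |(5t^3 - 6t^2 - 2t + 7) − 223| < ε.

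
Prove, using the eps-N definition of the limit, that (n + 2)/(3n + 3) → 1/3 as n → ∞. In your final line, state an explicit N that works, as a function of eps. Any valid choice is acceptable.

N = (1/3)/eps

Let eps > 0 be given. For n ≥ 1, |(n + 2)/(3n + 3) − (1/3)| = |3|/(3(3n + 3)) = 3/(3(3n + 3)).
Since 3n + 3 ≥ 3n for n ≥ 1, this is ≤ 3/(3·3n) = (1/3)/n.
So |(n + 2)/(3n + 3) − (1/3)| < eps whenever n > (1/3)/eps.
Take N = (1/3)/eps. If n > N then |(n + 2)/(3n + 3) − (1/3)| ≤ (1/3)/n < eps.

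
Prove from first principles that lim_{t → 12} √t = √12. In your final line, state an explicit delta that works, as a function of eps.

delta = min(12, √12·eps)

Suppose eps > 0. We want delta > 0 such that 0 < |t − 12| < delta implies |√t − √12| < eps.
Rationalise: √t − √12 = (t − 12)/(√t + √12), so |√t − √12| = |t − 12|/(√t + √12).
Restrict delta ≤ 12 so that |t − 12| < 12 forces t > 0, and then √t + √12 > √12.
Hence |√t − √12| < |t − 12|/√12, which is < eps once |t − 12| < √12·eps.
Take delta = min(12, √12·eps). If 0 < |t − 12| < delta then t > 0 and |√t − √12| < |t − 12|/√12 < eps.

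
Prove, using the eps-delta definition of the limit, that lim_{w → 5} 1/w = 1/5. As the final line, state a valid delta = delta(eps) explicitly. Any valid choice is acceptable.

delta = min(5/2, (25/2)eps)

Suppose eps > 0. We seek delta > 0 such that 0 < |w − 5| < delta implies |1/w − (1/5)| < eps.
|1/w − (1/5)| = |5 − w|/(5·|w|) = |w − 5|/(5|w|).
Restrict delta ≤ 5/2. Then |w − 5| < 5/2 gives |w| > 5/2, so 5|w| > 25/2.
Then |1/w − (1/5)| < |w − 5|/(25/2), which is < eps when |w − 5| < (25/2)eps.
Take delta = min(5/2, (25/2)eps). Then 0 < |w − 5| < delta gives both |w − 5| < 5/2 and |w − 5| < (25/2)eps, so |1/w − (1/5)| < eps.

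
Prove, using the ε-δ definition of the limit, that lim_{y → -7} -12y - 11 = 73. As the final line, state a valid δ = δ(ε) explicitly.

Let ε > 0. We need δ > 0 so that 0 < |y + 7| < δ implies |(-12y - 11) − 73| < ε.
|(-12y - 11) − 73| = |-12y - 84| = 12|y + 7|.
So 12|y + 7| < ε exactly when |y + 7| < ε/12.
Take δ = ε/12. If 0 < |y + 7| < δ then |(-12y - 11) − 73| = 12|y + 7| < 12·(ε/12) = ε.

δ = ε/12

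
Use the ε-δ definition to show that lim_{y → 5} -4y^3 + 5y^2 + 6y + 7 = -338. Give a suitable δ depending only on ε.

Fix ε > 0. We want δ > 0 such that 0 < |y − 5| < δ implies |(-4y^3 + 5y^2 + 6y + 7) + 338| < ε.
(-4y^3 + 5y^2 + 6y + 7) + 338 = -4y^3 + 5y^2 + 6y + 345 = (y − 5)(-4y^2 - 15y - 69).
So |(-4y^3 + 5y^2 + 6y + 7) + 338| = |y − 5|·|-4y^2 - 15y - 69|.
Assume first that |y − 5| < 2, so |y| < 7. Then |-4y^2 - 15y - 69| ≤ 4·7^2 + 15·7 + 69 = 370.
Hence |(-4y^3 + 5y^2 + 6y + 7) + 338| ≤ 370|y − 5| < ε provided |y − 5| < ε/370.
Take δ = min(2, ε/370). Then 0 < |y − 5| < δ gives both |y − 5| < 2 and |y − 5| < ε/370, so |(-4y^3 + 5y^2 + 6y + 7) + 338| < ε.

δ = min(2, ε/370)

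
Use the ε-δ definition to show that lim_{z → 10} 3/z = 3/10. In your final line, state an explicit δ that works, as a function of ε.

Let ε > 0. We seek δ > 0 such that 0 < |z − 10| < δ implies |3/z − (3/10)| < ε.
|3/z − (3/10)| = 3·|10 − z|/(10·|z|) = 3|z − 10|/(10|z|).
Require δ ≤ 5 so that |z| > 10 − 5 = 5, hence 10|z| > 50.
Then |3/z − (3/10)| < 3|z − 10|/50, which is < ε when |z − 10| < (50/3)ε.
Take δ = min(5, (50/3)ε). Then 0 < |z − 10| < δ gives both |z − 10| < 5 and |z − 10| < (50/3)ε, so |3/z − (3/10)| < ε.

δ = min(5, (50/3)ε)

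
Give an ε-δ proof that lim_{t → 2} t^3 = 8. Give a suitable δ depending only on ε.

Let ε > 0 be given. We seek δ > 0 with 0 < |t − 2| < δ ⇒ |t^3 − 8| < ε.
Factor: t^3 − 8 = (t − 2)(t^2 + 2t + 4), so |t^3 − 8| = |t − 2|·|t^2 + 2t + 4|.
Restrict δ ≤ 2. Then |t − 2| < 2 gives |t| < 4, so by the triangle inequality |t^2 + 2t + 4| ≤ 4^2 + 2·4 + 4 = 28.
Hence |t^3 − 8| ≤ 28|t − 2|, which is < ε once |t − 2| < ε/28.
Take δ = min(2, ε/28). If 0 < |t − 2| < δ then both bounds hold and |t^3 − 8| ≤ 28|t − 2| < 28·(ε/28) = ε.

δ = min(2, ε/28)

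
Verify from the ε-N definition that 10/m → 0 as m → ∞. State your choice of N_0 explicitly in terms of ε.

Let ε > 0 be given. For m ≥ 1, |10/m − 0| = 10/(m) ≤ 10/m.
We need 10/m < ε, i.e. m > 10/ε.
Take N_0 = 10/ε. If m > N_0 then |10/m| ≤ 10/m < ε.

N_0 = 10/ε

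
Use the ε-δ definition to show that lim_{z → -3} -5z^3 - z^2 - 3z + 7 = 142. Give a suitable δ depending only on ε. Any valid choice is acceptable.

δ = min(2, ε/240)

Suppose ε > 0. We want δ > 0 such that 0 < |z + 3| < δ implies |(-5z^3 - z^2 - 3z + 7) − 142| < ε.
(-5z^3 - z^2 - 3z + 7) − 142 = -5z^3 - z^2 - 3z - 135 = (z + 3)(-5z^2 + 14z - 45).
So |(-5z^3 - z^2 - 3z + 7) − 142| = |z + 3|·|-5z^2 + 14z - 45|.
Assume first that |z + 3| < 2, so |z| < 5. Then |-5z^2 + 14z - 45| ≤ 5·5^2 + 14·5 + 45 = 240.
Hence |(-5z^3 - z^2 - 3z + 7) − 142| ≤ 240|z + 3| < ε provided |z + 3| < ε/240.
Choosing δ = min(2, ε/240) ensures both conditions, hence |(-5z^3 - z^2 - 3z + 7) − 142| < ε.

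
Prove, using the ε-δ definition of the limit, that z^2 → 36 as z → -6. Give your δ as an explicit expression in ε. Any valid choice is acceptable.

δ = min(1, ε/13)

Let ε > 0 be given. We seek δ > 0 with 0 < |z + 6| < δ ⇒ |z^2 − 36| < ε.
Factor: z^2 − 36 = (z + 6)(z - 6), so |z^2 − 36| = |z + 6|·|z - 6|.
Impose δ ≤ 1 so that |z| < 7; then |z - 6| ≤ 13.
Hence |z^2 − 36| ≤ 13|z + 6|, which is < ε once |z + 6| < ε/13.
Take δ = min(1, ε/13). If 0 < |z + 6| < δ then both bounds hold and |z^2 − 36| ≤ 13|z + 6| < 13·(ε/13) = ε.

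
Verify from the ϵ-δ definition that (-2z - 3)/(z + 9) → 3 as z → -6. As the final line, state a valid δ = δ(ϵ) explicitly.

Suppose ϵ > 0. We want δ > 0 with 0 < |z + 6| < δ ⇒ |(-2z - 3)/(z + 9) − 3| < ϵ.
Combining over a common denominator, (-2z - 3)/(z + 9) − 3 = [(-2z - 3)·3 − 9·(z + 9)] / [3·(z + 9)] = -15(z + 6) / (3(z + 9)).
So |(-2z - 3)/(z + 9) − 3| = 15|z + 6| / (3·|z + 9|).
Require δ ≤ 3/2, so |z + 9| ≥ |3| − |z + 6| > 3 − 3/2 = 3/2.
Hence |(-2z - 3)/(z + 9) − 3| < 15|z + 6|/(3·(3/2)) = (10/3)|z + 6|, which is < ϵ once |z + 6| < (3/10)ϵ.
Take δ = min(3/2, (3/10)ϵ). Then 0 < |z + 6| < δ forces both bounds, so |(-2z - 3)/(z + 9) − 3| < ϵ.

δ = min(3/2, (3/10)ϵ)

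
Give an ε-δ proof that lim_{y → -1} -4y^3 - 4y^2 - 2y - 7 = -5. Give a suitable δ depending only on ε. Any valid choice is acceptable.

δ = min(1, ε/18)

Suppose ε > 0. We want δ > 0 such that 0 < |y + 1| < δ implies |(-4y^3 - 4y^2 - 2y - 7) + 5| < ε.
(-4y^3 - 4y^2 - 2y - 7) + 5 = -4y^3 - 4y^2 - 2y - 2 = (y + 1)(-4y^2 - 2).
So |(-4y^3 - 4y^2 - 2y - 7) + 5| = |y + 1|·|-4y^2 - 2|.
Require δ ≤ 1. Then |y + 1| < 1 gives |y| < 2, and by the triangle inequality |-4y^2 - 2| ≤ 4·2^2 + 2 = 18.
Hence |(-4y^3 - 4y^2 - 2y - 7) + 5| ≤ 18|y + 1| < ε provided |y + 1| < ε/18.
Choosing δ = min(1, ε/18) ensures both conditions, hence |(-4y^3 - 4y^2 - 2y - 7) + 5| < ε.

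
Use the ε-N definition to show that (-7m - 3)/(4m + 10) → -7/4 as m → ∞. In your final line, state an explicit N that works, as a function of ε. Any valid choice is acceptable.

Let ε > 0 be given. For m ≥ 1, |(-7m - 3)/(4m + 10) + 7/4| = |58|/(4(4m + 10)) = 58/(4(4m + 10)).
Since 4m + 10 ≥ 4m for m ≥ 1, this is ≤ 58/(4·4m) = (29/8)/m.
So |(-7m - 3)/(4m + 10) + 7/4| < ε whenever m > (29/8)/ε.
Take N = (29/8)/ε. If m > N then |(-7m - 3)/(4m + 10) + 7/4| ≤ (29/8)/m < ε.

N = (29/8)/ε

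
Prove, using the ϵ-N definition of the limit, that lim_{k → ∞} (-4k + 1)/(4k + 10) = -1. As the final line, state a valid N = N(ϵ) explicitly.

N = (11/4)/ϵ

Let ϵ > 0 be given. For k ≥ 1, |(-4k + 1)/(4k + 10) + 1| = |44|/(4(4k + 10)) = 44/(4(4k + 10)).
Since 4k + 10 ≥ 4k for k ≥ 1, this is ≤ 44/(4·4k) = (11/4)/k.
So |(-4k + 1)/(4k + 10) + 1| < ϵ whenever k > (11/4)/ϵ.
Take N = (11/4)/ϵ. If k > N then |(-4k + 1)/(4k + 10) + 1| ≤ (11/4)/k < ϵ.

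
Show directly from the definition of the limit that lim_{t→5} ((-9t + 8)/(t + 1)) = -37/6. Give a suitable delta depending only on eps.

delta = min(3, (18/17)eps)

Suppose eps > 0. We want delta > 0 with 0 < |t − 5| < delta ⇒ |(-9t + 8)/(t + 1) + 37/6| < eps.
Combining over a common denominator, (-9t + 8)/(t + 1) + 37/6 = [(-9t + 8)·6 − (-37)·(t + 1)] / [6·(t + 1)] = -17(t − 5) / (6(t + 1)).
So |(-9t + 8)/(t + 1) + 37/6| = 17|t − 5| / (6·|t + 1|).
Restrict delta ≤ 3. Then |t − 5| < 3 gives |t + 1| = |(t − 5) + 6| ≥ 6 − 3 = 3.
Hence |(-9t + 8)/(t + 1) + 37/6| < 17|t − 5|/(6·3) = (17/18)|t − 5|, which is < eps once |t − 5| < (18/17)eps.
Take delta = min(3, (18/17)eps). Then 0 < |t − 5| < delta forces both bounds, so |(-9t + 8)/(t + 1) + 37/6| < eps.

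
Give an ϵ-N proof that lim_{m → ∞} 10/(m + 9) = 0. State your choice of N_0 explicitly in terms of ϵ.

N_0 = 10/ϵ

Fix ϵ > 0. For m ≥ 1, |10/(m + 9) − 0| = 10/(m + 9) ≤ 10/m.
We need 10/m < ϵ, i.e. m > 10/ϵ.
Take N_0 = 10/ϵ. If m > N_0 then |10/(m + 9)| ≤ 10/m < ϵ.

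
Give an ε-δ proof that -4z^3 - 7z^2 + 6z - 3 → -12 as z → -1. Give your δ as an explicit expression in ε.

Fix ε > 0. We want δ > 0 such that 0 < |z + 1| < δ implies |(-4z^3 - 7z^2 + 6z - 3) + 12| < ε.
(-4z^3 - 7z^2 + 6z - 3) + 12 = -4z^3 - 7z^2 + 6z + 9 = (z + 1)(-4z^2 - 3z + 9).
So |(-4z^3 - 7z^2 + 6z - 3) + 12| = |z + 1|·|-4z^2 - 3z + 9|.
Assume first that |z + 1| < 1, so |z| < 2. Then |-4z^2 - 3z + 9| ≤ 4·2^2 + 3·2 + 9 = 31.
Hence |(-4z^3 - 7z^2 + 6z - 3) + 12| ≤ 31|z + 1| < ε provided |z + 1| < ε/31.
Choosing δ = min(1, ε/31) ensures both conditions, hence |(-4z^3 - 7z^2 + 6z - 3) + 12| < ε.

δ = min(1, ε/31)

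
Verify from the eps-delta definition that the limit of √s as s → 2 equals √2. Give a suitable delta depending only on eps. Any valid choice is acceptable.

Let eps > 0 be given. We want delta > 0 such that 0 < |s − 2| < delta implies |√s − √2| < eps.
Multiplying by the conjugate, |√s − √2| = |s − 2|/(√s + √2).
Restrict delta ≤ 2 so that |s − 2| < 2 forces s > 0, and then √s + √2 > √2.
Hence |√s − √2| < |s − 2|/√2, which is < eps once |s − 2| < √2·eps.
Take delta = min(2, √2·eps). If 0 < |s − 2| < delta then s > 0 and |√s − √2| < |s − 2|/√2 < eps.

delta = min(2, √2·eps)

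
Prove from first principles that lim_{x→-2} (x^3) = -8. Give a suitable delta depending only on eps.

Let eps > 0 be given. We seek delta > 0 with 0 < |x + 2| < delta ⇒ |x^3 + 8| < eps.
Factor: x^3 + 8 = (x + 2)(x^2 - 2x + 4), so |x^3 + 8| = |x + 2|·|x^2 - 2x + 4|.
Impose delta ≤ 1 so that |x| < 3; then |x^2 - 2x + 4| ≤ 19.
Hence |x^3 + 8| ≤ 19|x + 2|, which is < eps once |x + 2| < eps/19.
Take delta = min(1, eps/19). If 0 < |x + 2| < delta then both bounds hold and |x^3 + 8| ≤ 19|x + 2| < 19·(eps/19) = eps.

delta = min(1, eps/19)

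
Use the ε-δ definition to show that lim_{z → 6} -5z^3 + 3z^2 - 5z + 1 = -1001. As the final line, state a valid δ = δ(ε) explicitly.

δ = min(1, ε/601)

Suppose ε > 0. We want δ > 0 such that 0 < |z − 6| < δ implies |(-5z^3 + 3z^2 - 5z + 1) + 1001| < ε.
(-5z^3 + 3z^2 - 5z + 1) + 1001 = -5z^3 + 3z^2 - 5z + 1002 = (z − 6)(-5z^2 - 27z - 167).
So |(-5z^3 + 3z^2 - 5z + 1) + 1001| = |z − 6|·|-5z^2 - 27z - 167|.
Require δ ≤ 1. Then |z − 6| < 1 gives |z| < 7, and by the triangle inequality |-5z^2 - 27z - 167| ≤ 5·7^2 + 27·7 + 167 = 601.
Hence |(-5z^3 + 3z^2 - 5z + 1) + 1001| ≤ 601|z − 6| < ε provided |z − 6| < ε/601.
Take δ = min(1, ε/601). Then 0 < |z − 6| < δ gives both |z − 6| < 1 and |z − 6| < ε/601, so |(-5z^3 + 3z^2 - 5z + 1) + 1001| < ε.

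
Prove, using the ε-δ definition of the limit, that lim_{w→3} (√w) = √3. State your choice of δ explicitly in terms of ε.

Suppose ε > 0. We want δ > 0 such that 0 < |w − 3| < δ implies |√w − √3| < ε.
Rationalise: √w − √3 = (w − 3)/(√w + √3), so |√w − √3| = |w − 3|/(√w + √3).
Restrict δ ≤ 3 so that |w − 3| < 3 forces w > 0, and then √w + √3 > √3.
Hence |√w − √3| < |w − 3|/√3, which is < ε once |w − 3| < √3·ε.
Take δ = min(3, √3·ε). If 0 < |w − 3| < δ then w > 0 and |√w − √3| < |w − 3|/√3 < ε.

δ = min(3, √3·ε)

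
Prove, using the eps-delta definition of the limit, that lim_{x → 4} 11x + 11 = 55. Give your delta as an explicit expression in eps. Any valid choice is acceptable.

Let eps > 0. We need delta > 0 so that 0 < |x − 4| < delta implies |(11x + 11) − 55| < eps.
Since (11x + 11) − 55 = 11(x − 4), we have |(11x + 11) − 55| = 11|x − 4|.
Thus it suffices that |x − 4| < eps/11.
Take delta = eps/11. If 0 < |x − 4| < delta then |(11x + 11) − 55| = 11|x − 4| < 11·(eps/11) = eps.

delta = eps/11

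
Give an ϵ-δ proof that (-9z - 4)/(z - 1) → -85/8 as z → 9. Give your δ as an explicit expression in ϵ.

Suppose ϵ > 0. We want δ > 0 with 0 < |z − 9| < δ ⇒ |(-9z - 4)/(z - 1) + 85/8| < ϵ.
Combining over a common denominator, (-9z - 4)/(z - 1) + 85/8 = [(-9z - 4)·8 − (-85)·(z - 1)] / [8·(z - 1)] = 13(z − 9) / (8(z - 1)).
So |(-9z - 4)/(z - 1) + 85/8| = 13|z − 9| / (8·|z − 1|).
Require δ ≤ 4, so |z − 1| ≥ |8| − |z − 9| > 8 − 4 = 4.
Hence |(-9z - 4)/(z - 1) + 85/8| < 13|z − 9|/(8·4) = (13/32)|z − 9|, which is < ϵ once |z − 9| < (32/13)ϵ.
Take δ = min(4, (32/13)ϵ). Then 0 < |z − 9| < δ forces both bounds, so |(-9z - 4)/(z - 1) + 85/8| < ϵ.

δ = min(4, (32/13)ϵ)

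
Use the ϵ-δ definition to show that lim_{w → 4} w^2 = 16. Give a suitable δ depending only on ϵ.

Let ϵ > 0. We seek δ > 0 with 0 < |w − 4| < δ ⇒ |w^2 − 16| < ϵ.
Factor: w^2 − 16 = (w − 4)(w + 4), so |w^2 − 16| = |w − 4|·|w + 4|.
Impose δ ≤ 2 so that |w| < 6; then |w + 4| ≤ 10.
Hence |w^2 − 16| ≤ 10|w − 4|, which is < ϵ once |w − 4| < ϵ/10.
Take δ = min(2, ϵ/10). If 0 < |w − 4| < δ then both bounds hold and |w^2 − 16| ≤ 10|w − 4| < 10·(ϵ/10) = ϵ.

δ = min(2, ϵ/10)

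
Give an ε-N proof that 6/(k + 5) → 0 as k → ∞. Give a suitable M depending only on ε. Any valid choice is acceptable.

M = 6/ε

Fix ε > 0. For k ≥ 1, |6/(k + 5) − 0| = 6/(k + 5) ≤ 6/k.
We need 6/k < ε, i.e. k > 6/ε.
Take M = 6/ε. If k > M then |6/(k + 5)| ≤ 6/k < ε.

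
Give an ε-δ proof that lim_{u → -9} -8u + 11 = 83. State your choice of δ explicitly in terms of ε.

Fix ε > 0. We need δ > 0 so that 0 < |u + 9| < δ implies |(-8u + 11) − 83| < ε.
Since (-8u + 11) − 83 = -8(u + 9), we have |(-8u + 11) − 83| = 8|u + 9|.
So 8|u + 9| < ε exactly when |u + 9| < ε/8.
Choosing δ = ε/8 gives |(-8u + 11) − 83| = 8|u + 9| < ε whenever |u + 9| < δ.

δ = ε/8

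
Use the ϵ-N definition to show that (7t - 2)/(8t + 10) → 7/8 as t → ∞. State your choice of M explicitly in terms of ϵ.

M = (43/32)/ϵ

Suppose ϵ > 0. We seek M > 0 such that t > M implies |(7t - 2)/(8t + 10) − (7/8)| < ϵ.
(7t - 2)/(8t + 10) − (7/8) = (8(7t - 2) − 7(8t + 10)) / (8(8t + 10)) = -86/(8(8t + 10)).
For t > 0 we have 8t + 10 > 8t, so |(7t - 2)/(8t + 10) − (7/8)| = 86/(8(8t + 10)) < 86/(8·8t) = (43/32)/t.
Thus |(7t - 2)/(8t + 10) − (7/8)| < ϵ whenever t > (43/32)/ϵ.
Take M = (43/32)/ϵ. If t > M then |(7t - 2)/(8t + 10) − (7/8)| < (43/32)/t < ϵ.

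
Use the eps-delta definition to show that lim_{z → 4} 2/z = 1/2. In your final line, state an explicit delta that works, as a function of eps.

Suppose eps > 0. We seek delta > 0 such that 0 < |z − 4| < delta implies |2/z − (1/2)| < eps.
|2/z − (1/2)| = 2·|4 − z|/(4·|z|) = 2|z − 4|/(4|z|).
Require delta ≤ 2 so that |z| > 4 − 2 = 2, hence 4|z| > 8.
Then |2/z − (1/2)| < 2|z − 4|/8, which is < eps when |z − 4| < 4eps.
Take delta = min(2, 4eps). Then 0 < |z − 4| < delta gives both |z − 4| < 2 and |z − 4| < 4eps, so |2/z − (1/2)| < eps.

delta = min(2, 4eps)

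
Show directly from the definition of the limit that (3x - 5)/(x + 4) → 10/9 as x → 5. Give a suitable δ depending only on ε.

Fix ε > 0. We want δ > 0 with 0 < |x − 5| < δ ⇒ |(3x - 5)/(x + 4) − (10/9)| < ε.
Combining over a common denominator, (3x - 5)/(x + 4) − (10/9) = [(3x - 5)·9 − 10·(x + 4)] / [9·(x + 4)] = 17(x − 5) / (9(x + 4)).
So |(3x - 5)/(x + 4) − (10/9)| = 17|x − 5| / (9·|x + 4|).
Restrict δ ≤ 9/2. Then |x − 5| < 9/2 gives |x + 4| = |(x − 5) + 9| ≥ 9 − 9/2 = 9/2.
Hence |(3x - 5)/(x + 4) − (10/9)| < 17|x − 5|/(9·(9/2)) = (34/81)|x − 5|, which is < ε once |x − 5| < (81/34)ε.
Take δ = min(9/2, (81/34)ε). Then 0 < |x − 5| < δ forces both bounds, so |(3x - 5)/(x + 4) − (10/9)| < ε.

δ = min(9/2, (81/34)ε)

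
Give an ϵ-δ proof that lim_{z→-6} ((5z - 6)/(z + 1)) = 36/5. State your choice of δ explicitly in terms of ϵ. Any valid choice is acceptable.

Fix ϵ > 0. We want δ > 0 with 0 < |z + 6| < δ ⇒ |(5z - 6)/(z + 1) − (36/5)| < ϵ.
Combining over a common denominator, (5z - 6)/(z + 1) − (36/5) = [(5z - 6)·(-5) − (-36)·(z + 1)] / [(-5)·(z + 1)] = 11(z + 6) / ((-5)(z + 1)).
So |(5z - 6)/(z + 1) − (36/5)| = 11|z + 6| / (5·|z + 1|).
Require δ ≤ 5/2, so |z + 1| ≥ |-5| − |z + 6| > 5 − 5/2 = 5/2.
Hence |(5z - 6)/(z + 1) − (36/5)| < 11|z + 6|/(5·(5/2)) = (22/25)|z + 6|, which is < ϵ once |z + 6| < (25/22)ϵ.
Take δ = min(5/2, (25/22)ϵ). Then 0 < |z + 6| < δ forces both bounds, so |(5z - 6)/(z + 1) − (36/5)| < ϵ.

δ = min(5/2, (25/22)ϵ)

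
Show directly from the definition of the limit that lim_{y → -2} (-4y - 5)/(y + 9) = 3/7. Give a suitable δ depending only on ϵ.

δ = min(7/2, (49/62)ϵ)

Suppose ϵ > 0. We want δ > 0 with 0 < |y + 2| < δ ⇒ |(-4y - 5)/(y + 9) − (3/7)| < ϵ.
Combining over a common denominator, (-4y - 5)/(y + 9) − (3/7) = [(-4y - 5)·7 − 3·(y + 9)] / [7·(y + 9)] = -31(y + 2) / (7(y + 9)).
So |(-4y - 5)/(y + 9) − (3/7)| = 31|y + 2| / (7·|y + 9|).
Require δ ≤ 7/2, so |y + 9| ≥ |7| − |y + 2| > 7 − 7/2 = 7/2.
Hence |(-4y - 5)/(y + 9) − (3/7)| < 31|y + 2|/(7·(7/2)) = (62/49)|y + 2|, which is < ϵ once |y + 2| < (49/62)ϵ.
Take δ = min(7/2, (49/62)ϵ). Then 0 < |y + 2| < δ forces both bounds, so |(-4y - 5)/(y + 9) − (3/7)| < ϵ.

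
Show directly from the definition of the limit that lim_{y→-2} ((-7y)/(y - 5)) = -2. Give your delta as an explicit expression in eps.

Let eps > 0. We want delta > 0 with 0 < |y + 2| < delta ⇒ |(-7y)/(y - 5) + 2| < eps.
Combining over a common denominator, (-7y)/(y - 5) + 2 = [(-7y)·(-7) − 14·(y - 5)] / [(-7)·(y - 5)] = 35(y + 2) / ((-7)(y - 5)).
So |(-7y)/(y - 5) + 2| = 35|y + 2| / (7·|y − 5|).
Require delta ≤ 7/2, so |y − 5| ≥ |-7| − |y + 2| > 7 − 7/2 = 7/2.
Hence |(-7y)/(y - 5) + 2| < 35|y + 2|/(7·(7/2)) = (10/7)|y + 2|, which is < eps once |y + 2| < (7/10)eps.
Take delta = min(7/2, (7/10)eps). Then 0 < |y + 2| < delta forces both bounds, so |(-7y)/(y - 5) + 2| < eps.

delta = min(7/2, (7/10)eps)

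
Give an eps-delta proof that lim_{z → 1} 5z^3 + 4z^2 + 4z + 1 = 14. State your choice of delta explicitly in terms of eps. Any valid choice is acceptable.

delta = min(1, eps/51)

Let eps > 0 be given. We want delta > 0 such that 0 < |z − 1| < delta implies |(5z^3 + 4z^2 + 4z + 1) − 14| < eps.
(5z^3 + 4z^2 + 4z + 1) − 14 = 5z^3 + 4z^2 + 4z - 13 = (z − 1)(5z^2 + 9z + 13).
So |(5z^3 + 4z^2 + 4z + 1) − 14| = |z − 1|·|5z^2 + 9z + 13|.
Require delta ≤ 1. Then |z − 1| < 1 gives |z| < 2, and by the triangle inequality |5z^2 + 9z + 13| ≤ 5·2^2 + 9·2 + 13 = 51.
Hence |(5z^3 + 4z^2 + 4z + 1) − 14| ≤ 51|z − 1| < eps provided |z − 1| < eps/51.
Choosing delta = min(1, eps/51) ensures both conditions, hence |(5z^3 + 4z^2 + 4z + 1) − 14| < eps.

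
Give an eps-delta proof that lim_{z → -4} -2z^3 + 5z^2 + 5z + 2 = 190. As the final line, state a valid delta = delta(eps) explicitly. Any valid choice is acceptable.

delta = min(2, eps/197)

Suppose eps > 0. We want delta > 0 such that 0 < |z + 4| < delta implies |(-2z^3 + 5z^2 + 5z + 2) − 190| < eps.
(-2z^3 + 5z^2 + 5z + 2) − 190 = -2z^3 + 5z^2 + 5z - 188 = (z + 4)(-2z^2 + 13z - 47).
So |(-2z^3 + 5z^2 + 5z + 2) − 190| = |z + 4|·|-2z^2 + 13z - 47|.
Require delta ≤ 2. Then |z + 4| < 2 gives |z| < 6, and by the triangle inequality |-2z^2 + 13z - 47| ≤ 2·6^2 + 13·6 + 47 = 197.
Hence |(-2z^3 + 5z^2 + 5z + 2) − 190| ≤ 197|z + 4| < eps provided |z + 4| < eps/197.
Choosing delta = min(2, eps/197) ensures both conditions, hence |(-2z^3 + 5z^2 + 5z + 2) − 190| < eps.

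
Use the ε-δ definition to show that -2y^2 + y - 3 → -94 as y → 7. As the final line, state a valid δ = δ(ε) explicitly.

Let ε > 0 be given. We want δ > 0 such that 0 < |y − 7| < δ implies |(-2y^2 + y - 3) + 94| < ε.
(-2y^2 + y - 3) + 94 = -2y^2 + y + 91 = (y − 7)(-2y - 13).
So |(-2y^2 + y - 3) + 94| = |y − 7|·|-2y - 13|.
Assume first that |y − 7| < 1, so |y| < 8. Then |-2y - 13| ≤ 2·8 + 13 = 29.
Hence |(-2y^2 + y - 3) + 94| ≤ 29|y − 7| < ε provided |y − 7| < ε/29.
Choosing δ = min(1, ε/29) ensures both conditions, hence |(-2y^2 + y - 3) + 94| < ε.

δ = min(1, ε/29)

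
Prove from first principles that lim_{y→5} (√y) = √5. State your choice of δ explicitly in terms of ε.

δ = min(5, √5·ε)

Fix ε > 0. We want δ > 0 such that 0 < |y − 5| < δ implies |√y − √5| < ε.
Multiplying by the conjugate, |√y − √5| = |y − 5|/(√y + √5).
Restrict δ ≤ 5 so that |y − 5| < 5 forces y > 0, and then √y + √5 > √5.
Hence |√y − √5| < |y − 5|/√5, which is < ε once |y − 5| < √5·ε.
Take δ = min(5, √5·ε). If 0 < |y − 5| < δ then y > 0 and |√y − √5| < |y − 5|/√5 < ε.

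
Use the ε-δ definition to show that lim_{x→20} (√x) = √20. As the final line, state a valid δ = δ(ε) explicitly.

δ = min(20, √20·ε)

Fix ε > 0. We want δ > 0 such that 0 < |x − 20| < δ implies |√x − √20| < ε.
Rationalise: √x − √20 = (x − 20)/(√x + √20), so |√x − √20| = |x − 20|/(√x + √20).
Restrict δ ≤ 20 so that |x − 20| < 20 forces x > 0, and then √x + √20 > √20.
Hence |√x − √20| < |x − 20|/√20, which is < ε once |x − 20| < √20·ε.
Take δ = min(20, √20·ε). If 0 < |x − 20| < δ then x > 0 and |√x − √20| < |x − 20|/√20 < ε.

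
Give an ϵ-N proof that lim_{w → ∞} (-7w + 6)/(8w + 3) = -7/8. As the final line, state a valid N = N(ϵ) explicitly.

N = (69/64)/ϵ

Let ϵ > 0. We seek N > 0 such that w > N implies |(-7w + 6)/(8w + 3) + 7/8| < ϵ.
(-7w + 6)/(8w + 3) + 7/8 = (8(-7w + 6) − (-7)(8w + 3)) / (8(8w + 3)) = 69/(8(8w + 3)).
For w > 0 we have 8w + 3 > 8w, so |(-7w + 6)/(8w + 3) + 7/8| = 69/(8(8w + 3)) < 69/(8·8w) = (69/64)/w.
Thus |(-7w + 6)/(8w + 3) + 7/8| < ϵ whenever w > (69/64)/ϵ.
Take N = (69/64)/ϵ. If w > N then |(-7w + 6)/(8w + 3) + 7/8| < (69/64)/w < ϵ.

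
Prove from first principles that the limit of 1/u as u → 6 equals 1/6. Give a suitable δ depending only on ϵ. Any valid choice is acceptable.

Fix ϵ > 0. We seek δ > 0 such that 0 < |u − 6| < δ implies |1/u − (1/6)| < ϵ.
|1/u − (1/6)| = |6 − u|/(6·|u|) = |u − 6|/(6|u|).
Restrict δ ≤ 3. Then |u − 6| < 3 gives |u| > 3, so 6|u| > 18.
Then |1/u − (1/6)| < |u − 6|/18, which is < ϵ when |u − 6| < 18ϵ.
Take δ = min(3, 18ϵ). Then 0 < |u − 6| < δ gives both |u − 6| < 3 and |u − 6| < 18ϵ, so |1/u − (1/6)| < ϵ.

δ = min(3, 18ϵ)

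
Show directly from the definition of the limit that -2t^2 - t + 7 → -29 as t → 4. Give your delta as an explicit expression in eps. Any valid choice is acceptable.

delta = min(1, eps/19)

Let eps > 0 be given. We want delta > 0 such that 0 < |t − 4| < delta implies |(-2t^2 - t + 7) + 29| < eps.
(-2t^2 - t + 7) + 29 = -2t^2 - t + 36 = (t − 4)(-2t - 9).
So |(-2t^2 - t + 7) + 29| = |t − 4|·|-2t - 9|.
Require delta ≤ 1. Then |t − 4| < 1 gives |t| < 5, and by the triangle inequality |-2t - 9| ≤ 2·5 + 9 = 19.
Hence |(-2t^2 - t + 7) + 29| ≤ 19|t − 4| < eps provided |t − 4| < eps/19.
Choosing delta = min(1, eps/19) ensures both conditions, hence |(-2t^2 - t + 7) + 29| < eps.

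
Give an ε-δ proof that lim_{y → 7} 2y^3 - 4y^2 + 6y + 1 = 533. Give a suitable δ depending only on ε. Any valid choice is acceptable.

δ = min(1, ε/284)

Fix ε > 0. We want δ > 0 such that 0 < |y − 7| < δ implies |(2y^3 - 4y^2 + 6y + 1) − 533| < ε.
(2y^3 - 4y^2 + 6y + 1) − 533 = 2y^3 - 4y^2 + 6y - 532 = (y − 7)(2y^2 + 10y + 76).
So |(2y^3 - 4y^2 + 6y + 1) − 533| = |y − 7|·|2y^2 + 10y + 76|.
Assume first that |y − 7| < 1, so |y| < 8. Then |2y^2 + 10y + 76| ≤ 2·8^2 + 10·8 + 76 = 284.
Hence |(2y^3 - 4y^2 + 6y + 1) − 533| ≤ 284|y − 7| < ε provided |y − 7| < ε/284.
Choosing δ = min(1, ε/284) ensures both conditions, hence |(2y^3 - 4y^2 + 6y + 1) − 533| < ε.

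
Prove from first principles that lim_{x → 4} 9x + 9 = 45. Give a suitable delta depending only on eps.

Let eps > 0. We need delta > 0 so that 0 < |x − 4| < delta implies |(9x + 9) − 45| < eps.
Since (9x + 9) − 45 = 9(x − 4), we have |(9x + 9) − 45| = 9|x − 4|.
So 9|x − 4| < eps exactly when |x − 4| < eps/9.
Take delta = eps/9. If 0 < |x − 4| < delta then |(9x + 9) − 45| = 9|x − 4| < 9·(eps/9) = eps.

delta = eps/9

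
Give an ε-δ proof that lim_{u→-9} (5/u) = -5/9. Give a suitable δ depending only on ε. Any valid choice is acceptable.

δ = min(9/2, (81/10)ε)

Let ε > 0 be given. We seek δ > 0 such that 0 < |u + 9| < δ implies |5/u + 5/9| < ε.
|5/u + 5/9| = 5·|-9 − u|/(9·|u|) = 5|u + 9|/(9|u|).
Restrict δ ≤ 9/2. Then |u + 9| < 9/2 gives |u| > 9/2, so 9|u| > 81/2.
Then |5/u + 5/9| < 5|u + 9|/(81/2), which is < ε when |u + 9| < (81/10)ε.
Take δ = min(9/2, (81/10)ε). Then 0 < |u + 9| < δ gives both |u + 9| < 9/2 and |u + 9| < (81/10)ε, so |5/u + 5/9| < ε.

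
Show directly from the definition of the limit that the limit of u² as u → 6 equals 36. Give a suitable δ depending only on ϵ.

Fix ϵ > 0. We seek δ > 0 with 0 < |u − 6| < δ ⇒ |u² − 36| < ϵ.
Factor: u² − 36 = (u − 6)(u + 6), so |u² − 36| = |u − 6|·|u + 6|.
Restrict δ ≤ 2. Then |u − 6| < 2 gives |u| < 8, so by the triangle inequality |u + 6| ≤ 8 + 6 = 14.
Hence |u² − 36| ≤ 14|u − 6|, which is < ϵ once |u − 6| < ϵ/14.
Take δ = min(2, ϵ/14). If 0 < |u − 6| < δ then both bounds hold and |u² − 36| ≤ 14|u − 6| < 14·(ϵ/14) = ϵ.

δ = min(2, ϵ/14)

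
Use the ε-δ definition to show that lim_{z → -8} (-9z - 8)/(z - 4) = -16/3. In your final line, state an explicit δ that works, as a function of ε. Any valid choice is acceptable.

Let ε > 0 be given. We want δ > 0 with 0 < |z + 8| < δ ⇒ |(-9z - 8)/(z - 4) + 16/3| < ε.
Combining over a common denominator, (-9z - 8)/(z - 4) + 16/3 = [(-9z - 8)·(-12) − 64·(z - 4)] / [(-12)·(z - 4)] = 44(z + 8) / ((-12)(z - 4)).
So |(-9z - 8)/(z - 4) + 16/3| = 44|z + 8| / (12·|z − 4|).
Require δ ≤ 6, so |z − 4| ≥ |-12| − |z + 8| > 12 − 6 = 6.
Hence |(-9z - 8)/(z - 4) + 16/3| < 44|z + 8|/(12·6) = (11/18)|z + 8|, which is < ε once |z + 8| < (18/11)ε.
Take δ = min(6, (18/11)ε). Then 0 < |z + 8| < δ forces both bounds, so |(-9z - 8)/(z - 4) + 16/3| < ε.

δ = min(6, (18/11)ε)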